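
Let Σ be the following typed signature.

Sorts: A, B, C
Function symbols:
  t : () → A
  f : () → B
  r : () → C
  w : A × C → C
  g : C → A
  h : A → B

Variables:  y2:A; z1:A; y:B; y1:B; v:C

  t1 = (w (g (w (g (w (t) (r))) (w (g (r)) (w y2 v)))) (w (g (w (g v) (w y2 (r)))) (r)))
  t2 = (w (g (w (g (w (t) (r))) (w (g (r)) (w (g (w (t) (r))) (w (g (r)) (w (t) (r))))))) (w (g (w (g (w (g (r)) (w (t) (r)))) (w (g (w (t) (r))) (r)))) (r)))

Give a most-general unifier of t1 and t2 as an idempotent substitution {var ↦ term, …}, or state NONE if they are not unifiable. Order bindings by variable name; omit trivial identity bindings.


{v ↦ (w (g (r)) (w (t) (r))), y2 ↦ (g (w (t) (r)))}


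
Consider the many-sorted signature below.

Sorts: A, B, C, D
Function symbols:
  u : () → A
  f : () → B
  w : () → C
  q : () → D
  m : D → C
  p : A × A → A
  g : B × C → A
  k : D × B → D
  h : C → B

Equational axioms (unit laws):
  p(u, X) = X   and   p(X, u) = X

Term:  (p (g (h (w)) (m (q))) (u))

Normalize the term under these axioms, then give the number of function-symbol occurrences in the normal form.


1. (p (g (h (w)) (m (q))) (u))  →  (g (h (w)) (m (q)))
normal form: (g (h (w)) (m (q)))

size = 5


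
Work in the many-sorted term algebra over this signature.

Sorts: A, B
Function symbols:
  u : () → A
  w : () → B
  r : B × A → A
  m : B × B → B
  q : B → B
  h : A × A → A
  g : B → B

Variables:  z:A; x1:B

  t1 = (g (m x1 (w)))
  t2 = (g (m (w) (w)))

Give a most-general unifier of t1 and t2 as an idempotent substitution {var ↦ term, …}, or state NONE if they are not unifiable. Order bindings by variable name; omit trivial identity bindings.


{x1 ↦ (w)}


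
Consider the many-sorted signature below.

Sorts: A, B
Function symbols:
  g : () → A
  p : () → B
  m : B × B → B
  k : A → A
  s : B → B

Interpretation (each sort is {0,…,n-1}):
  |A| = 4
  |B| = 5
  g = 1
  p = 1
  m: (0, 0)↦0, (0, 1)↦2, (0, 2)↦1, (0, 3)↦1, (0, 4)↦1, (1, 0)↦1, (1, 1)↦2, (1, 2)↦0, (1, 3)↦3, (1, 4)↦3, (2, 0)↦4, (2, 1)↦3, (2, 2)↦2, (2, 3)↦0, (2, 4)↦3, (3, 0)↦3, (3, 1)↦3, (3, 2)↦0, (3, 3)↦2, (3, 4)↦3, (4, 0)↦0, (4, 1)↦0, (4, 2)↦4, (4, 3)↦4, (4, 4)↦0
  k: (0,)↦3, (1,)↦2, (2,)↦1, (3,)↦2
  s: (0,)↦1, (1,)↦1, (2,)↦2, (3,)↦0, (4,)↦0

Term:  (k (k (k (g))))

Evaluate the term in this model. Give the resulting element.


value = 2

  g = 1
  (k (g)) = k(1,) = 2
  (k (k (g))) = k(2,) = 1
  (k (k (k (g)))) = k(1,) = 2


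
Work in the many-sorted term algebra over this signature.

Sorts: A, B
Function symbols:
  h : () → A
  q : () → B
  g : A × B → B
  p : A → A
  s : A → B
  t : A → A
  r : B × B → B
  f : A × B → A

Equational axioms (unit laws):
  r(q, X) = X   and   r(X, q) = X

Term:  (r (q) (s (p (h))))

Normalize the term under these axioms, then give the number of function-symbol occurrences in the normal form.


size = 3

1. (r (q) (s (p (h))))  →  (s (p (h)))
normal form: (s (p (h)))


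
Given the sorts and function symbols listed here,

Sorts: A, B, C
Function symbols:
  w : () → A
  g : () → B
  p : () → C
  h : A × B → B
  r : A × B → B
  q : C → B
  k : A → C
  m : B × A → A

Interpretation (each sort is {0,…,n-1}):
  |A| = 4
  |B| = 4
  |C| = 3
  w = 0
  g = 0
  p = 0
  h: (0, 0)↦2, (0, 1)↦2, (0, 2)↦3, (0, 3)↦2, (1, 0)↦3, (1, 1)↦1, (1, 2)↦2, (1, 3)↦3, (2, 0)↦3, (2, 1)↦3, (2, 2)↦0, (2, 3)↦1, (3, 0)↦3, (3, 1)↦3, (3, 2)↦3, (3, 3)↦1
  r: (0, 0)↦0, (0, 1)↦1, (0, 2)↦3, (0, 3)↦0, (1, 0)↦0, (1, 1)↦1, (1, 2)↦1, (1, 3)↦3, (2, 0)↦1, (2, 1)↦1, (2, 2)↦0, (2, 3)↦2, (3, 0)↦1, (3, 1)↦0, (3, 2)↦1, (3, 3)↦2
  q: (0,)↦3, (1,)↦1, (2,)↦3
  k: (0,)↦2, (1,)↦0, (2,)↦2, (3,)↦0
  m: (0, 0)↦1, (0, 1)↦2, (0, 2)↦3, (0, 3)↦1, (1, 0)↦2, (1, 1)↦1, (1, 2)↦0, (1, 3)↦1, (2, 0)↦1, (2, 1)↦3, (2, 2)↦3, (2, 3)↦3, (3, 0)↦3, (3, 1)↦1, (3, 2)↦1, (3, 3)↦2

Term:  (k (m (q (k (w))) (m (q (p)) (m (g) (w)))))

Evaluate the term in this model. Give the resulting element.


  w = 0
  (k (w)) = k(0,) = 2
  (q (k (w))) = q(2,) = 3
  p = 0
  (q (p)) = q(0,) = 3
  g = 0
  w = 0
  (m (g) (w)) = m(0, 0) = 1
  (m (q (p)) (m (g) (w))) = m(3, 1) = 1
  (m (q (k (w))) (m (q (p)) (m (g) (w)))) = m(3, 1) = 1
  (k (m (q (k (w))) (m (q (p)) (m (g) (w))))) = k(1,) = 0

value = 0


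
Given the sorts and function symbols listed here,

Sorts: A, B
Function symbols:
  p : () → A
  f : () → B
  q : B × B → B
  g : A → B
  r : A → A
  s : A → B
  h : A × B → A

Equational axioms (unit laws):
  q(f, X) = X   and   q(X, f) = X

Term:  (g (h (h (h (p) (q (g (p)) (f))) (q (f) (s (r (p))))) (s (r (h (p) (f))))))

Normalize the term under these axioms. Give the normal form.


normal form = (g (h (h (h (p) (g (p))) (s (r (p)))) (s (r (h (p) (f))))))

1. (g (h (h (h (p) (q (g (p)) (f))) (q (f) (s (r (p))))) (s (r (h (p) (f))))))  →  (g (h (h (h (p) (g (p))) (q (f) (s (r (p))))) (s (r (h (p) (f))))))
2. (g (h (h (h (p) (g (p))) (q (f) (s (r (p))))) (s (r (h (p) (f))))))  →  (g (h (h (h (p) (g (p))) (s (r (p)))) (s (r (h (p) (f))))))


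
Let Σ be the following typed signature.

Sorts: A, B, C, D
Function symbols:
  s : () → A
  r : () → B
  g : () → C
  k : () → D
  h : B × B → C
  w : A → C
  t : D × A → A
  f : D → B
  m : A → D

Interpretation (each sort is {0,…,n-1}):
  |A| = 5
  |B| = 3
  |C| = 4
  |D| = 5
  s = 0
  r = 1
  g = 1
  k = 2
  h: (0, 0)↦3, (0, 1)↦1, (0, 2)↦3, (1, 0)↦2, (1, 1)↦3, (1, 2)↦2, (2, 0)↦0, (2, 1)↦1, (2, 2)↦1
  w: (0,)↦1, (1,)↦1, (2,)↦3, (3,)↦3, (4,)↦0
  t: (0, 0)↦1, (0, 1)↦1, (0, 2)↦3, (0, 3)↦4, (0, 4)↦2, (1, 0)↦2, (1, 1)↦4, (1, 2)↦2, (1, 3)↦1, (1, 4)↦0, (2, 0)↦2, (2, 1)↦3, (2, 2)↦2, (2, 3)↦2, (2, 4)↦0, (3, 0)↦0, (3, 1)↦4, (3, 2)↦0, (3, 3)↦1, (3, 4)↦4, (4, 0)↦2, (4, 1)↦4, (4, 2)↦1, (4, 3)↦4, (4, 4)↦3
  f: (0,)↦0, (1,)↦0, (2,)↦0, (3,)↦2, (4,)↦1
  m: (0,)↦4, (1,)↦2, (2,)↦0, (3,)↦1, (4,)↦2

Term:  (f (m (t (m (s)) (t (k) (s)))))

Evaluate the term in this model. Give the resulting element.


value = 0

  s = 0
  (m (s)) = m(0,) = 4
  k = 2
  s = 0
  (t (k) (s)) = t(2, 0) = 2
  (t (m (s)) (t (k) (s))) = t(4, 2) = 1
  (m (t (m (s)) (t (k) (s)))) = m(1,) = 2
  (f (m (t (m (s)) (t (k) (s))))) = f(2,) = 0


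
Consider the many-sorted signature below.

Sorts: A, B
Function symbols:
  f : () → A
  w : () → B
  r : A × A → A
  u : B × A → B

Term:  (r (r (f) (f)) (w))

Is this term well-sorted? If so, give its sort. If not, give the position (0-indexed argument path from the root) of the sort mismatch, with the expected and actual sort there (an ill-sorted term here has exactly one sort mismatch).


    (f) : A
    (f) : A
  (r (f) (f)) : A
  (w) : B
(r (r (f) (f)) (w)) : ✗ arg 1 at [1] has sort B, expected A

ill-sorted at position [1]: expected A, got B


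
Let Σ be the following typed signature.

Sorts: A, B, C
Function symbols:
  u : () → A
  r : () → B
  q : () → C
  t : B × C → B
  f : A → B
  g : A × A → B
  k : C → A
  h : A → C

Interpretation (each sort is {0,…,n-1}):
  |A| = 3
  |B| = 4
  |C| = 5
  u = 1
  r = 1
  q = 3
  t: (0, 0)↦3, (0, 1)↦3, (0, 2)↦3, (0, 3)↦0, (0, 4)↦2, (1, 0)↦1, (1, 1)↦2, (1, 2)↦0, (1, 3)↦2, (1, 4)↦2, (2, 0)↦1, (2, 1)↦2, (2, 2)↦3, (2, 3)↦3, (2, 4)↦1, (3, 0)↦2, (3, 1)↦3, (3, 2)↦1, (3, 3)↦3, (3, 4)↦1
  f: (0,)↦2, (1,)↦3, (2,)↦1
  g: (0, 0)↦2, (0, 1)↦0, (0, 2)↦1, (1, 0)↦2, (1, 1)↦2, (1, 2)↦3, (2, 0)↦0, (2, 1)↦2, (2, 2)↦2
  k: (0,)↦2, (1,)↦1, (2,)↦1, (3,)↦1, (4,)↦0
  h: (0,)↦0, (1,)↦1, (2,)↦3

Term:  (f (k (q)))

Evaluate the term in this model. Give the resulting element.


value = 3

  q = 3
  (k (q)) = k(3,) = 1
  (f (k (q))) = f(1,) = 3


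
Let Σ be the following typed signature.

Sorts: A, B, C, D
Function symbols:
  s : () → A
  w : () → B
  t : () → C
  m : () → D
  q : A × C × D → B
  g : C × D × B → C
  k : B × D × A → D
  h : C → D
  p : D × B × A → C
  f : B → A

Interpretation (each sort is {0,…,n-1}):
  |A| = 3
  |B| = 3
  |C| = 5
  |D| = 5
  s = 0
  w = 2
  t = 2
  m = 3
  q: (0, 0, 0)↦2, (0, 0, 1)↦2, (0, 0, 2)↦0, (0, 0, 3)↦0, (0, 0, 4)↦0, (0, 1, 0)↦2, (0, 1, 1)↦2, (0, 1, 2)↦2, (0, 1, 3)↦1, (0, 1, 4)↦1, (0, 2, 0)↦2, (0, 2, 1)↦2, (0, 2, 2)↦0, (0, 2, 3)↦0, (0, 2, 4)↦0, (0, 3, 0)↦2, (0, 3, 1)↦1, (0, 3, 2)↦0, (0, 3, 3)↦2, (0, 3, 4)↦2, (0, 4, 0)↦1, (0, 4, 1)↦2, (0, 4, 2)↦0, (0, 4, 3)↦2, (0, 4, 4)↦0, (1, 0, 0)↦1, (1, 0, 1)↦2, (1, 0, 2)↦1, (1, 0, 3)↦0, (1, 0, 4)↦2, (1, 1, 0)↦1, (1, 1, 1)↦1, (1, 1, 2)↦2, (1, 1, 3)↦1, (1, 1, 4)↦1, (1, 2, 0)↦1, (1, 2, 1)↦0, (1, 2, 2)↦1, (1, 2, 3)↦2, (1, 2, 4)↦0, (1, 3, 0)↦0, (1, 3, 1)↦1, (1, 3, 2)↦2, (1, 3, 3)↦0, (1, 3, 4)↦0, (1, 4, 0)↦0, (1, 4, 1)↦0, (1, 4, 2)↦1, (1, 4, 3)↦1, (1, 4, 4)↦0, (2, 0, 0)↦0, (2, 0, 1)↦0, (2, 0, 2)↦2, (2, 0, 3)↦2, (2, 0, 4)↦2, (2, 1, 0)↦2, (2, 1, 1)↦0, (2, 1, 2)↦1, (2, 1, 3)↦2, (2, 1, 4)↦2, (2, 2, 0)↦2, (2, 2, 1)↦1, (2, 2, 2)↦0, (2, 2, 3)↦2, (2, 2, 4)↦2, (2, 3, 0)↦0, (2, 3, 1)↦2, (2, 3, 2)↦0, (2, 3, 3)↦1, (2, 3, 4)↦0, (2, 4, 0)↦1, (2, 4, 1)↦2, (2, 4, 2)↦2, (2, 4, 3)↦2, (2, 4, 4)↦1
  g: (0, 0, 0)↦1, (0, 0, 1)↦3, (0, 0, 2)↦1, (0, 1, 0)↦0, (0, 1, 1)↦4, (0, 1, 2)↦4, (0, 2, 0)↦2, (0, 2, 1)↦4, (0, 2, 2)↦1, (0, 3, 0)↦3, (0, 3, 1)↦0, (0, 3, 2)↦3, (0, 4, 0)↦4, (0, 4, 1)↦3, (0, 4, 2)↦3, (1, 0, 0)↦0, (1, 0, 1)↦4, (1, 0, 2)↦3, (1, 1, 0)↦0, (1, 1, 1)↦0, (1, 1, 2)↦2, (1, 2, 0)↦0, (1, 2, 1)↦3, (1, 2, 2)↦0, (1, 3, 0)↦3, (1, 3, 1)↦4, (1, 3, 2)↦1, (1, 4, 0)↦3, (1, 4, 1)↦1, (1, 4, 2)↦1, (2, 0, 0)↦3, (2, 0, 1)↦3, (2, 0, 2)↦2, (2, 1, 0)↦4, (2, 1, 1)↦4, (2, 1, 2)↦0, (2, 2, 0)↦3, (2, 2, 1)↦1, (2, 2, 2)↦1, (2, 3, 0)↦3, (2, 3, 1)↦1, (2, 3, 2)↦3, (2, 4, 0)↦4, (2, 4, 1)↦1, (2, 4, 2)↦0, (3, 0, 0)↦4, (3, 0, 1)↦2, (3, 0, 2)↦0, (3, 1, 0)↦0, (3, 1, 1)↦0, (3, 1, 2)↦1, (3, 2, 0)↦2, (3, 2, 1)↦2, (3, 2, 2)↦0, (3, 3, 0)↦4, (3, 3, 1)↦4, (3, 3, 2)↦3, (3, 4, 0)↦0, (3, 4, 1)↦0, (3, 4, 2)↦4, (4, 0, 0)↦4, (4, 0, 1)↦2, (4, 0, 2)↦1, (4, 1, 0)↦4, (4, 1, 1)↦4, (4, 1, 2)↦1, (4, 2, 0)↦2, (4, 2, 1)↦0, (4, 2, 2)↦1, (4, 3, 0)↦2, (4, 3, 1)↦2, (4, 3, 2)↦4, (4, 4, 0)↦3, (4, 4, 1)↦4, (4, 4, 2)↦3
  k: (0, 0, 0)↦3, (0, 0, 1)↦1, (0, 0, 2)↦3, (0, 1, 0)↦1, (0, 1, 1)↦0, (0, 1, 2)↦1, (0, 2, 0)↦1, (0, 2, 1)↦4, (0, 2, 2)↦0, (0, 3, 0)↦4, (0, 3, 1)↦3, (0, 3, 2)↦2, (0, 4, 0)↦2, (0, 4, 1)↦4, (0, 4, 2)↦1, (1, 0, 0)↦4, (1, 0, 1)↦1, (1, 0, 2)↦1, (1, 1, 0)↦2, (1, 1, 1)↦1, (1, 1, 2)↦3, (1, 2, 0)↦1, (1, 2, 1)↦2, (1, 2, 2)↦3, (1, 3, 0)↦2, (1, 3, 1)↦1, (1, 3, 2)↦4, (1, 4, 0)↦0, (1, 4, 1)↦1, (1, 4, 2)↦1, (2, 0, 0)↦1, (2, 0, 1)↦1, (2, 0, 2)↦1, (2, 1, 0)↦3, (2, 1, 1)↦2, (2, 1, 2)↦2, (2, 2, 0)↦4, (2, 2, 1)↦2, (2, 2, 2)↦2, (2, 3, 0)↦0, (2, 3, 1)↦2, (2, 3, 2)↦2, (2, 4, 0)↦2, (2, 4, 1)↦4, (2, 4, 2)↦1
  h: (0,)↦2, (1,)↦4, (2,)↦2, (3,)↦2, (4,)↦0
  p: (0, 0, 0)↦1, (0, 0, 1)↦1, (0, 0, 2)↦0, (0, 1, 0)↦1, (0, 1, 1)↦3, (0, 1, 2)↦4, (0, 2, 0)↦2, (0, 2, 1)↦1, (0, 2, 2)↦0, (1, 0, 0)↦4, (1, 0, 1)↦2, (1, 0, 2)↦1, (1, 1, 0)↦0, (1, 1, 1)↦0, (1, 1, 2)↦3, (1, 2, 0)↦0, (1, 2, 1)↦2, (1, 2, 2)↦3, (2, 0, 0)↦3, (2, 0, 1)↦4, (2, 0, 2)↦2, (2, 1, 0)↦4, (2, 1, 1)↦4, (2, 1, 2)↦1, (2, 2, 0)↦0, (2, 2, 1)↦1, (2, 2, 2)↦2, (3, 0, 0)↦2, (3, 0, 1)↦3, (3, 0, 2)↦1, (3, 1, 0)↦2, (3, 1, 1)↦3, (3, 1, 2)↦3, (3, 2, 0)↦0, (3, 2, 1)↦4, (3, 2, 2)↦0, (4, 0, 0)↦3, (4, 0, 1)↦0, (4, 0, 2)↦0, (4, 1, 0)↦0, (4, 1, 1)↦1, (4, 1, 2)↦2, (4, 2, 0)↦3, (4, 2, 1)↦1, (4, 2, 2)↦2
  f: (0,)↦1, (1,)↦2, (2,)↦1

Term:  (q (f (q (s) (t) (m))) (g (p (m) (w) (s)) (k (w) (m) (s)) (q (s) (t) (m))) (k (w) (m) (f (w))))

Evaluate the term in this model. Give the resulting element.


  s = 0
  t = 2
  m = 3
  (q (s) (t) (m)) = q(0, 2, 3) = 0
  (f (q (s) (t) (m))) = f(0,) = 1
  m = 3
  w = 2
  s = 0
  (p (m) (w) (s)) = p(3, 2, 0) = 0
  w = 2
  m = 3
  s = 0
  (k (w) (m) (s)) = k(2, 3, 0) = 0
  s = 0
  t = 2
  m = 3
  (q (s) (t) (m)) = q(0, 2, 3) = 0
  (g (p (m) (w) (s)) (k (w) (m) (s)) (q (s) (t) (m))) = g(0, 0, 0) = 1
  w = 2
  m = 3
  w = 2
  (f (w)) = f(2,) = 1
  (k (w) (m) (f (w))) = k(2, 3, 1) = 2
  (q (f (q (s) (t) (m))) (g (p (m) (w) (s)) (k (w) (m) (s)) (q (s) (t) (m))) (k (w) (m) (f (w)))) = q(1, 1, 2) = 2

value = 2


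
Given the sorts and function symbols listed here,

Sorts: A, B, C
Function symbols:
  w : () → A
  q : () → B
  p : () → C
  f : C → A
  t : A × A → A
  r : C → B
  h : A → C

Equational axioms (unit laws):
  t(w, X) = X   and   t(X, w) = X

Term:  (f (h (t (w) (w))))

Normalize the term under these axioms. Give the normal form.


1. (f (h (t (w) (w))))  →  (f (h (w)))

normal form = (f (h (w)))


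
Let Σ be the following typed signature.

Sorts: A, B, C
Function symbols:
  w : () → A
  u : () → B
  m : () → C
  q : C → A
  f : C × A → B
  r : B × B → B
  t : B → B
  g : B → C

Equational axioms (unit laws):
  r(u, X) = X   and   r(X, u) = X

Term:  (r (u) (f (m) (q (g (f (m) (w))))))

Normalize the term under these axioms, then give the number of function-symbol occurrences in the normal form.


size = 7

1. (r (u) (f (m) (q (g (f (m) (w))))))  →  (f (m) (q (g (f (m) (w)))))
normal form: (f (m) (q (g (f (m) (w)))))


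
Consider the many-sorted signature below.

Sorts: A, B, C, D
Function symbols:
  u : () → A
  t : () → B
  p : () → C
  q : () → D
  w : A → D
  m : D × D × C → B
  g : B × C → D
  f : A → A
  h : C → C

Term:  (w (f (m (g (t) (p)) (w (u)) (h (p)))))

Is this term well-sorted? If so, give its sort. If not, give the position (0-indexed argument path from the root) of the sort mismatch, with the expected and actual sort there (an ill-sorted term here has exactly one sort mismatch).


        (t) : B
        (p) : C
      (g (t) (p)) : D
        (u) : A
      (w (u)) : D
        (p) : C
      (h (p)) : C
    (m (g (t) (p)) (w (u)) (h (p))) : B
  (f (m (g (t) (p)) (w (u)) (h (p)))) : ✗ arg 0 at [0, 0] has sort B, expected A

ill-sorted at position [0, 0]: expected A, got B


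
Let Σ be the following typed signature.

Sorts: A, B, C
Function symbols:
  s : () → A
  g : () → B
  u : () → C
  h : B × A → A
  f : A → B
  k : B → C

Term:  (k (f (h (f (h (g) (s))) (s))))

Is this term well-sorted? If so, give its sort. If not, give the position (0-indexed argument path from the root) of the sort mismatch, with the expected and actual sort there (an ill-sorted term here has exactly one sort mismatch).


well-sorted; sort = C

          (g) : B
          (s) : A
        (h (g) (s)) : A
      (f (h (g) (s))) : B
      (s) : A
    (h (f (h (g) (s))) (s)) : A
  (f (h (f (h (g) (s))) (s))) : B
(k (f (h (f (h (g) (s))) (s)))) : C


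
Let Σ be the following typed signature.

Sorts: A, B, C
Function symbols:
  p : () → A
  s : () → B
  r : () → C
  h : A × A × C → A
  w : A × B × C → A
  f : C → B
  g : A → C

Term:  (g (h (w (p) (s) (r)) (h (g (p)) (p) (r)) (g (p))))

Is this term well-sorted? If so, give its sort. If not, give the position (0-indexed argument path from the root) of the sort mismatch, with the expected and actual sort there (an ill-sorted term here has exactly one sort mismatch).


      (p) : A
      (s) : B
      (r) : C
    (w (p) (s) (r)) : A
        (p) : A
      (g (p)) : C
      (p) : A
      (r) : C
    (h (g (p)) (p) (r)) : ✗ arg 0 at [0, 1, 0] has sort C, expected A
      (p) : A
    (g (p)) : C

ill-sorted at position [0, 1, 0]: expected A, got C


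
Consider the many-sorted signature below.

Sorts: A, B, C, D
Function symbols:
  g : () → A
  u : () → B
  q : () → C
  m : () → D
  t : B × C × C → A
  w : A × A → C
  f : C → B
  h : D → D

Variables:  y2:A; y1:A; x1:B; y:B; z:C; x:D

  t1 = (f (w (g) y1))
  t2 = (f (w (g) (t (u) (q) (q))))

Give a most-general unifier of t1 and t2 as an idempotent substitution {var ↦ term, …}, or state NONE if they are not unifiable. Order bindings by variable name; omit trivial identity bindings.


{y1 ↦ (t (u) (q) (q))}


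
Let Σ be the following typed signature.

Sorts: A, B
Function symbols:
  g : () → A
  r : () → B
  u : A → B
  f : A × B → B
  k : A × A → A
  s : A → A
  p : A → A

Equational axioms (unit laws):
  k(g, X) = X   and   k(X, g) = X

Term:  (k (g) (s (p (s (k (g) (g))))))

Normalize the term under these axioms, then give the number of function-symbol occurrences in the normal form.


size = 4

1. (k (g) (s (p (s (k (g) (g))))))  →  (s (p (s (k (g) (g)))))
2. (s (p (s (k (g) (g)))))  →  (s (p (s (g))))
normal form: (s (p (s (g))))


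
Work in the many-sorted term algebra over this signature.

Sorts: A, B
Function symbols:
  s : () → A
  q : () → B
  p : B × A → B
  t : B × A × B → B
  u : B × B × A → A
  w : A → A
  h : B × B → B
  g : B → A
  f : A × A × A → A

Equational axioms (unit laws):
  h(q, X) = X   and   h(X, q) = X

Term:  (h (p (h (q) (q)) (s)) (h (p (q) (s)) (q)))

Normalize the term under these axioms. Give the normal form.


1. (h (p (h (q) (q)) (s)) (h (p (q) (s)) (q)))  →  (h (p (q) (s)) (h (p (q) (s)) (q)))
2. (h (p (q) (s)) (h (p (q) (s)) (q)))  →  (h (p (q) (s)) (p (q) (s)))

normal form = (h (p (q) (s)) (p (q) (s)))


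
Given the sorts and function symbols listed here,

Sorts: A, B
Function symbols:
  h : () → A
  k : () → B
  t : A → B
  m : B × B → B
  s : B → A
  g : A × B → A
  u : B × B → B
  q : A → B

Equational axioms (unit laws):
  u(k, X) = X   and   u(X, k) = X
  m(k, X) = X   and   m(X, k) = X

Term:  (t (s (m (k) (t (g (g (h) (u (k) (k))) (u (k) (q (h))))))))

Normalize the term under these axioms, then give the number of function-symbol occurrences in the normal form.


size = 9

1. (t (s (m (k) (t (g (g (h) (u (k) (k))) (u (k) (q (h))))))))  →  (t (s (t (g (g (h) (u (k) (k))) (u (k) (q (h)))))))
2. (t (s (t (g (g (h) (u (k) (k))) (u (k) (q (h)))))))  →  (t (s (t (g (g (h) (k)) (u (k) (q (h)))))))
3. (t (s (t (g (g (h) (k)) (u (k) (q (h)))))))  →  (t (s (t (g (g (h) (k)) (q (h))))))
normal form: (t (s (t (g (g (h) (k)) (q (h))))))


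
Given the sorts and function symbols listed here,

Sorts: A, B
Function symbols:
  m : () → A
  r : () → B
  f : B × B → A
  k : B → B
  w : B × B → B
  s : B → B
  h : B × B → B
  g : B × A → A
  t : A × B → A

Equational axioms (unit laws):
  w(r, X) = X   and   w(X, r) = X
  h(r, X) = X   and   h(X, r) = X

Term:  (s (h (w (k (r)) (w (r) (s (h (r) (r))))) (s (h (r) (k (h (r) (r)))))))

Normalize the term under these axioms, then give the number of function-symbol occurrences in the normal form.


size = 10

1. (s (h (w (k (r)) (w (r) (s (h (r) (r))))) (s (h (r) (k (h (r) (r)))))))  →  (s (h (w (k (r)) (s (h (r) (r)))) (s (h (r) (k (h (r) (r)))))))
2. (s (h (w (k (r)) (s (h (r) (r)))) (s (h (r) (k (h (r) (r)))))))  →  (s (h (w (k (r)) (s (r))) (s (h (r) (k (h (r) (r)))))))
3. (s (h (w (k (r)) (s (r))) (s (h (r) (k (h (r) (r)))))))  →  (s (h (w (k (r)) (s (r))) (s (k (h (r) (r))))))
4. (s (h (w (k (r)) (s (r))) (s (k (h (r) (r))))))  →  (s (h (w (k (r)) (s (r))) (s (k (r)))))
normal form: (s (h (w (k (r)) (s (r))) (s (k (r)))))


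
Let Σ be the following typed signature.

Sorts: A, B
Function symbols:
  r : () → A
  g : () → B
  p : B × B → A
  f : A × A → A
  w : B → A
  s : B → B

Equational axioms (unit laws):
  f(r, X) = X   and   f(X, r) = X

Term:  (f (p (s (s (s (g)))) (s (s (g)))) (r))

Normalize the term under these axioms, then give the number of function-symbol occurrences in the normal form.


1. (f (p (s (s (s (g)))) (s (s (g)))) (r))  →  (p (s (s (s (g)))) (s (s (g))))
normal form: (p (s (s (s (g)))) (s (s (g))))

size = 8


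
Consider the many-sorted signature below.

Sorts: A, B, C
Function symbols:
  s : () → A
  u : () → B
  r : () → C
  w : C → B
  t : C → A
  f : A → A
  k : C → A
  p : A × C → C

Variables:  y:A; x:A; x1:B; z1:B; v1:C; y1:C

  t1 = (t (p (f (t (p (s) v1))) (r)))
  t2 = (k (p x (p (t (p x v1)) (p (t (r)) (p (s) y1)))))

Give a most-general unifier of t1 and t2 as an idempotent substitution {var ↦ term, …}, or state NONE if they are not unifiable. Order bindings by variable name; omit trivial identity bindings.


NONE (not unifiable)

head clash or occurs-check failure — not unifiable


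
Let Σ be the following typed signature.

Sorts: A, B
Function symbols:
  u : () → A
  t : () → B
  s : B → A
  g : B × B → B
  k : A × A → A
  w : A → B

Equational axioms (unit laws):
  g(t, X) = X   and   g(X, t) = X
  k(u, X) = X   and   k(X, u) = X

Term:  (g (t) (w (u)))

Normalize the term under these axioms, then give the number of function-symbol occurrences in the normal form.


1. (g (t) (w (u)))  →  (w (u))
normal form: (w (u))

size = 2


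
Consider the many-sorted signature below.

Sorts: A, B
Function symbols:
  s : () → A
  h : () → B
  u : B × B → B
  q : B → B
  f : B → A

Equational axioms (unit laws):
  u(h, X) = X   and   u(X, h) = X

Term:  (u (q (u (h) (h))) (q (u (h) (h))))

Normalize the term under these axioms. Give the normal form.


1. (u (q (u (h) (h))) (q (u (h) (h))))  →  (u (q (h)) (q (u (h) (h))))
2. (u (q (h)) (q (u (h) (h))))  →  (u (q (h)) (q (h)))

normal form = (u (q (h)) (q (h)))


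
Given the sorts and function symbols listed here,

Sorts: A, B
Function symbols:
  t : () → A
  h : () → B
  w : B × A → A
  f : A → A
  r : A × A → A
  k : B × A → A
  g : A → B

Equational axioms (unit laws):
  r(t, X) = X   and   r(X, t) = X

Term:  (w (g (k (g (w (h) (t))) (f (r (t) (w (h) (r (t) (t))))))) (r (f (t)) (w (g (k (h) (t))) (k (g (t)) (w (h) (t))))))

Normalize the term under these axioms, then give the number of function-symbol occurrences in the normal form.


size = 25

1. (w (g (k (g (w (h) (t))) (f (r (t) (w (h) (r (t) (t))))))) (r (f (t)) (w (g (k (h) (t))) (k (g (t)) (w (h) (t))))))  →  (w (g (k (g (w (h) (t))) (f (w (h) (r (t) (t)))))) (r (f (t)) (w (g (k (h) (t))) (k (g (t)) (w (h) (t))))))
2. (w (g (k (g (w (h) (t))) (f (w (h) (r (t) (t)))))) (r (f (t)) (w (g (k (h) (t))) (k (g (t)) (w (h) (t))))))  →  (w (g (k (g (w (h) (t))) (f (w (h) (t))))) (r (f (t)) (w (g (k (h) (t))) (k (g (t)) (w (h) (t))))))
normal form: (w (g (k (g (w (h) (t))) (f (w (h) (t))))) (r (f (t)) (w (g (k (h) (t))) (k (g (t)) (w (h) (t))))))


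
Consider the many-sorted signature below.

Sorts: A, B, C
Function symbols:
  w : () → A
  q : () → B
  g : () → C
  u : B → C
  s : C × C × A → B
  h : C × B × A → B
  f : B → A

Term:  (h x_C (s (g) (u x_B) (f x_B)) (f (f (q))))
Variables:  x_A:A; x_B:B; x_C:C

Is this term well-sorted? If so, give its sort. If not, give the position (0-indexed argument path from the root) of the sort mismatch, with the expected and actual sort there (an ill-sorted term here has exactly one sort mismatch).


  x_C : C
    (g) : C
      x_B : B
    (u x_B) : C
      x_B : B
    (f x_B) : A
  (s (g) (u x_B) (f x_B)) : B
      (q) : B
    (f (q)) : A
  (f (f (q))) : ✗ arg 0 at [2, 0] has sort A, expected B

ill-sorted at position [2, 0]: expected B, got A


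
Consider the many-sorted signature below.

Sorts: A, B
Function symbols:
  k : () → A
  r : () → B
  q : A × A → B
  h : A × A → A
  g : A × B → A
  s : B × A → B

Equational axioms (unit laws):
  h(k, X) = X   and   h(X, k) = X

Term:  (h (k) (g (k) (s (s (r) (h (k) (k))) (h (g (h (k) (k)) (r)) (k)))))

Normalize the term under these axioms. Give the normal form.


normal form = (g (k) (s (s (r) (k)) (g (k) (r))))

1. (h (k) (g (k) (s (s (r) (h (k) (k))) (h (g (h (k) (k)) (r)) (k)))))  →  (g (k) (s (s (r) (h (k) (k))) (h (g (h (k) (k)) (r)) (k))))
2. (g (k) (s (s (r) (h (k) (k))) (h (g (h (k) (k)) (r)) (k))))  →  (g (k) (s (s (r) (k)) (h (g (h (k) (k)) (r)) (k))))
3. (g (k) (s (s (r) (k)) (h (g (h (k) (k)) (r)) (k))))  →  (g (k) (s (s (r) (k)) (g (h (k) (k)) (r))))
4. (g (k) (s (s (r) (k)) (g (h (k) (k)) (r))))  →  (g (k) (s (s (r) (k)) (g (k) (r))))


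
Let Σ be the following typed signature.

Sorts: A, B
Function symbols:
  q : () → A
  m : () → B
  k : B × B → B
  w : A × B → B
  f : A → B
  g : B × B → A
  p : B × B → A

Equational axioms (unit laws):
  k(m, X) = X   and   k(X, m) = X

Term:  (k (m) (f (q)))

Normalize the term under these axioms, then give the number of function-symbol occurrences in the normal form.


1. (k (m) (f (q)))  →  (f (q))
normal form: (f (q))

size = 2


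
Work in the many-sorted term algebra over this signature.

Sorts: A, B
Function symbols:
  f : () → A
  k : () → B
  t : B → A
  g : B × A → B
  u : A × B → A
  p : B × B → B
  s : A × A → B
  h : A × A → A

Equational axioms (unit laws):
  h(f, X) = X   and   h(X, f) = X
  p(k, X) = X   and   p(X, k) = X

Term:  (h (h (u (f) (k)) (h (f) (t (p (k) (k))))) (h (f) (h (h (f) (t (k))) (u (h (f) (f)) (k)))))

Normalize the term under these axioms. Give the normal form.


normal form = (h (h (u (f) (k)) (t (k))) (h (t (k)) (u (f) (k))))

1. (h (h (u (f) (k)) (h (f) (t (p (k) (k))))) (h (f) (h (h (f) (t (k))) (u (h (f) (f)) (k)))))  →  (h (h (u (f) (k)) (t (p (k) (k)))) (h (f) (h (h (f) (t (k))) (u (h (f) (f)) (k)))))
2. (h (h (u (f) (k)) (t (p (k) (k)))) (h (f) (h (h (f) (t (k))) (u (h (f) (f)) (k)))))  →  (h (h (u (f) (k)) (t (k))) (h (f) (h (h (f) (t (k))) (u (h (f) (f)) (k)))))
3. (h (h (u (f) (k)) (t (k))) (h (f) (h (h (f) (t (k))) (u (h (f) (f)) (k)))))  →  (h (h (u (f) (k)) (t (k))) (h (h (f) (t (k))) (u (h (f) (f)) (k))))
4. (h (h (u (f) (k)) (t (k))) (h (h (f) (t (k))) (u (h (f) (f)) (k))))  →  (h (h (u (f) (k)) (t (k))) (h (t (k)) (u (h (f) (f)) (k))))
5. (h (h (u (f) (k)) (t (k))) (h (t (k)) (u (h (f) (f)) (k))))  →  (h (h (u (f) (k)) (t (k))) (h (t (k)) (u (f) (k))))


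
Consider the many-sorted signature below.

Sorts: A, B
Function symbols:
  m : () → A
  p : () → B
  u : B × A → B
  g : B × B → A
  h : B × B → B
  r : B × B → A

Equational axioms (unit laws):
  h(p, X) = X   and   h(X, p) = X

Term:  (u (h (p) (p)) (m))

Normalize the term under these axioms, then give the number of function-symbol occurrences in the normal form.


size = 3

1. (u (h (p) (p)) (m))  →  (u (p) (m))
normal form: (u (p) (m))


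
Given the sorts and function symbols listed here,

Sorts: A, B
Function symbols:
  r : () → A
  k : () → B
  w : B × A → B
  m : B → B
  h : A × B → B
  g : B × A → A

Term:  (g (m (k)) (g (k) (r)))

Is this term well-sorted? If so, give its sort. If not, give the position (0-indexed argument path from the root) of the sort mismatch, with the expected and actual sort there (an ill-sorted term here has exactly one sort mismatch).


    (k) : B
  (m (k)) : B
    (k) : B
    (r) : A
  (g (k) (r)) : A
(g (m (k)) (g (k) (r))) : A

well-sorted; sort = A


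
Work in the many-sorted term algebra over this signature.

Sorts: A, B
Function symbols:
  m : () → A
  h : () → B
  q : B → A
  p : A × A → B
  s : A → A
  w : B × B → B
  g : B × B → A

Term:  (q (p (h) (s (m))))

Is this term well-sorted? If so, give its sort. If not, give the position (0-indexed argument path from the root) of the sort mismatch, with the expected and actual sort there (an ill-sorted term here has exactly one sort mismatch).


    (h) : B
      (m) : A
    (s (m)) : A
  (p (h) (s (m))) : ✗ arg 0 at [0, 0] has sort B, expected A

ill-sorted at position [0, 0]: expected A, got B


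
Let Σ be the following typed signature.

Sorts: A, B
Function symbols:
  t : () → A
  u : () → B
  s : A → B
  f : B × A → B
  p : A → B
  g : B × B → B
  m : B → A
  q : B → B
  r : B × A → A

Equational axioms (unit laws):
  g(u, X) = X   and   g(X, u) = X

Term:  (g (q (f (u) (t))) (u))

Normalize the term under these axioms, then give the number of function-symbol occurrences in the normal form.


1. (g (q (f (u) (t))) (u))  →  (q (f (u) (t)))
normal form: (q (f (u) (t)))

size = 4


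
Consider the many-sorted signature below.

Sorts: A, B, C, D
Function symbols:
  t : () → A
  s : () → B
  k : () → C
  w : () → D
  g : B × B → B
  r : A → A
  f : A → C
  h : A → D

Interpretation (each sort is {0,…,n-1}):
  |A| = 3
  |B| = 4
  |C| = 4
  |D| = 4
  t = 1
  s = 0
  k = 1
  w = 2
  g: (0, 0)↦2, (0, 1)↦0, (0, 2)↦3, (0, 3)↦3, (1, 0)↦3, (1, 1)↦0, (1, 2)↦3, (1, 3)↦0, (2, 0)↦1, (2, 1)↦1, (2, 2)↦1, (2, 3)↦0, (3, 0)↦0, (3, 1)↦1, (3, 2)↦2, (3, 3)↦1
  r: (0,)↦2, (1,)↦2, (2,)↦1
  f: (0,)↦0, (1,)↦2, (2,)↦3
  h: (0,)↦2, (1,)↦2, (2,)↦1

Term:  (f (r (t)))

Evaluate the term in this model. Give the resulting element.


  t = 1
  (r (t)) = r(1,) = 2
  (f (r (t))) = f(2,) = 3

value = 3


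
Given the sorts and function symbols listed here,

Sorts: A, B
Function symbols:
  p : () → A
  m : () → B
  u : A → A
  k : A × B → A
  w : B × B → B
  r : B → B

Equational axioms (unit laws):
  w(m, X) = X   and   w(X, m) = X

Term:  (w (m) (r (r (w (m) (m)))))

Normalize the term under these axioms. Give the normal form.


1. (w (m) (r (r (w (m) (m)))))  →  (r (r (w (m) (m))))
2. (r (r (w (m) (m))))  →  (r (r (m)))

normal form = (r (r (m)))


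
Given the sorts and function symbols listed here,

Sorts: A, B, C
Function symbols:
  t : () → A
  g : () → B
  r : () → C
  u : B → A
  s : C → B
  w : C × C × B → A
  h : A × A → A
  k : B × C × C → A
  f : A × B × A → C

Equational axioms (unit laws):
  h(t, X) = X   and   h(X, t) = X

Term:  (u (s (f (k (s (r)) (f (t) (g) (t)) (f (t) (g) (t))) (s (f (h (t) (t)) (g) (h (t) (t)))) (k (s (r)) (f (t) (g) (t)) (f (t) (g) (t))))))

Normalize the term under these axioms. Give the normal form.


normal form = (u (s (f (k (s (r)) (f (t) (g) (t)) (f (t) (g) (t))) (s (f (t) (g) (t))) (k (s (r)) (f (t) (g) (t)) (f (t) (g) (t))))))

1. (u (s (f (k (s (r)) (f (t) (g) (t)) (f (t) (g) (t))) (s (f (h (t) (t)) (g) (h (t) (t)))) (k (s (r)) (f (t) (g) (t)) (f (t) (g) (t))))))  →  (u (s (f (k (s (r)) (f (t) (g) (t)) (f (t) (g) (t))) (s (f (t) (g) (h (t) (t)))) (k (s (r)) (f (t) (g) (t)) (f (t) (g) (t))))))
2. (u (s (f (k (s (r)) (f (t) (g) (t)) (f (t) (g) (t))) (s (f (t) (g) (h (t) (t)))) (k (s (r)) (f (t) (g) (t)) (f (t) (g) (t))))))  →  (u (s (f (k (s (r)) (f (t) (g) (t)) (f (t) (g) (t))) (s (f (t) (g) (t))) (k (s (r)) (f (t) (g) (t)) (f (t) (g) (t))))))


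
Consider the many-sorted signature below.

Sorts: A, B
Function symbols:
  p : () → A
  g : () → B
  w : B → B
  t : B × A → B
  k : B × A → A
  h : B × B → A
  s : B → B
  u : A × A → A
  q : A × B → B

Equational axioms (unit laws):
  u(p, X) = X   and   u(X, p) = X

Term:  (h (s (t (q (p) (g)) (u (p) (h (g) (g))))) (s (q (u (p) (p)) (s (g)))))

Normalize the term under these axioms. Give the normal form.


1. (h (s (t (q (p) (g)) (u (p) (h (g) (g))))) (s (q (u (p) (p)) (s (g)))))  →  (h (s (t (q (p) (g)) (h (g) (g)))) (s (q (u (p) (p)) (s (g)))))
2. (h (s (t (q (p) (g)) (h (g) (g)))) (s (q (u (p) (p)) (s (g)))))  →  (h (s (t (q (p) (g)) (h (g) (g)))) (s (q (p) (s (g)))))

normal form = (h (s (t (q (p) (g)) (h (g) (g)))) (s (q (p) (s (g)))))


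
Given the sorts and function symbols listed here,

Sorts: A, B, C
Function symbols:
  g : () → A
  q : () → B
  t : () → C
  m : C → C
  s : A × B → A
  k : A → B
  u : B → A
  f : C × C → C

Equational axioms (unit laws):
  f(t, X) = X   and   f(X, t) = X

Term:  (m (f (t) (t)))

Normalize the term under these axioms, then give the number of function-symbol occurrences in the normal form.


1. (m (f (t) (t)))  →  (m (t))
normal form: (m (t))

size = 2


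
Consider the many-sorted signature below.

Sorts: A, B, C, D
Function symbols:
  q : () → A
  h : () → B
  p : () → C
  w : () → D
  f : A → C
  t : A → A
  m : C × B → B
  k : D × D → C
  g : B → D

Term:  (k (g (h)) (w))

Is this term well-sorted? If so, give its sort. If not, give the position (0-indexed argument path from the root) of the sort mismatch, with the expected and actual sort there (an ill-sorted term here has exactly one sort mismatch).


    (h) : B
  (g (h)) : D
  (w) : D
(k (g (h)) (w)) : C

well-sorted; sort = C


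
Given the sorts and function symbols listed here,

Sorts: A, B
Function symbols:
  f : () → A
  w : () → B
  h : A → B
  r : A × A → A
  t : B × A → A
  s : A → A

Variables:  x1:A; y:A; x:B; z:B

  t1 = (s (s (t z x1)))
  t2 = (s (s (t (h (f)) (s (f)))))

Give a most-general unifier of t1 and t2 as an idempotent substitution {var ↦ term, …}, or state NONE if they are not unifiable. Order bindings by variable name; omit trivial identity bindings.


{x1 ↦ (s (f)), z ↦ (h (f))}


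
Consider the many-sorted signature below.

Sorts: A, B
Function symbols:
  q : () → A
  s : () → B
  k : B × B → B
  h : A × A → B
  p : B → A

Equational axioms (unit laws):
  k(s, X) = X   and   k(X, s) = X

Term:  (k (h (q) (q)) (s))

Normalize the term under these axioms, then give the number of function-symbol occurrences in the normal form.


size = 3

1. (k (h (q) (q)) (s))  →  (h (q) (q))
normal form: (h (q) (q))


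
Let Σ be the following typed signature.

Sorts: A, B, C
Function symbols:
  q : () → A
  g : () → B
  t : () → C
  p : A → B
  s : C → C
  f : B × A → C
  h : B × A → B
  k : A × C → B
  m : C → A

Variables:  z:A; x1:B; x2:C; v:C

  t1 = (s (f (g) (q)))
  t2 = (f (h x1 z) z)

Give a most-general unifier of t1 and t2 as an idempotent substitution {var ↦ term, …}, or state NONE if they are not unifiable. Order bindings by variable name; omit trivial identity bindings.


head clash or occurs-check failure — not unifiable

NONE (not unifiable)


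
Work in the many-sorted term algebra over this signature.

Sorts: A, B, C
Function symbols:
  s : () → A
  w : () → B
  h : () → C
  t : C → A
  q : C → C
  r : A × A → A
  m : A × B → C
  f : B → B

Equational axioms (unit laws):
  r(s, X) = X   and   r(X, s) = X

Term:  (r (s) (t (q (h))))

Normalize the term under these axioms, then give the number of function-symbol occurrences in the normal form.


size = 3

1. (r (s) (t (q (h))))  →  (t (q (h)))
normal form: (t (q (h)))


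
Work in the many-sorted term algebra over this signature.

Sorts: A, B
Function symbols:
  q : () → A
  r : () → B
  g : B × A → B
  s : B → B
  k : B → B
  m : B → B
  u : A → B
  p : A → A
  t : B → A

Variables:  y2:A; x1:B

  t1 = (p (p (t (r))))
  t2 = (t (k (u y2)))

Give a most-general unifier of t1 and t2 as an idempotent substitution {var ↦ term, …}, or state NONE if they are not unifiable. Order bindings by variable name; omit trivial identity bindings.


head clash or occurs-check failure — not unifiable

NONE (not unifiable)


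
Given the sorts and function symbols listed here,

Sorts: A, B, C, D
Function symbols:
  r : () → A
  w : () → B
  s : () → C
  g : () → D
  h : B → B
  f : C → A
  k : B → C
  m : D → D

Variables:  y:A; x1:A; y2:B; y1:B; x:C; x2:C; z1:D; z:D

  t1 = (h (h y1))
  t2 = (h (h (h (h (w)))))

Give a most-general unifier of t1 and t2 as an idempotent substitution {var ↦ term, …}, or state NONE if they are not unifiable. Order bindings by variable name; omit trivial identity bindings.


{y1 ↦ (h (h (w)))}


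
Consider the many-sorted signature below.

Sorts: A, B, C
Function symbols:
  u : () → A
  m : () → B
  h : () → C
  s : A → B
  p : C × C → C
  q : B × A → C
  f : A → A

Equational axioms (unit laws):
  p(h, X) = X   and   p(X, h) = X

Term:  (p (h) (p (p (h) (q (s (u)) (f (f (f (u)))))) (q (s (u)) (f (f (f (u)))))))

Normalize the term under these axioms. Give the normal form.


normal form = (p (q (s (u)) (f (f (f (u))))) (q (s (u)) (f (f (f (u))))))

1. (p (h) (p (p (h) (q (s (u)) (f (f (f (u)))))) (q (s (u)) (f (f (f (u)))))))  →  (p (p (h) (q (s (u)) (f (f (f (u)))))) (q (s (u)) (f (f (f (u))))))
2. (p (p (h) (q (s (u)) (f (f (f (u)))))) (q (s (u)) (f (f (f (u))))))  →  (p (q (s (u)) (f (f (f (u))))) (q (s (u)) (f (f (f (u))))))


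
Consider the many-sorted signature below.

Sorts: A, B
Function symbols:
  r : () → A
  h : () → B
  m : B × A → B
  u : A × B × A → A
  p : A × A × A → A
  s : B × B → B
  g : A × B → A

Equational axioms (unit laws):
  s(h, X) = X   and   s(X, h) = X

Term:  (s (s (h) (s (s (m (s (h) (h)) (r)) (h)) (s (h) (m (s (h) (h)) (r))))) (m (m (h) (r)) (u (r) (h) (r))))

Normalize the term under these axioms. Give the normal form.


1. (s (s (h) (s (s (m (s (h) (h)) (r)) (h)) (s (h) (m (s (h) (h)) (r))))) (m (m (h) (r)) (u (r) (h) (r))))  →  (s (s (s (m (s (h) (h)) (r)) (h)) (s (h) (m (s (h) (h)) (r)))) (m (m (h) (r)) (u (r) (h) (r))))
2. (s (s (s (m (s (h) (h)) (r)) (h)) (s (h) (m (s (h) (h)) (r)))) (m (m (h) (r)) (u (r) (h) (r))))  →  (s (s (m (s (h) (h)) (r)) (s (h) (m (s (h) (h)) (r)))) (m (m (h) (r)) (u (r) (h) (r))))
3. (s (s (m (s (h) (h)) (r)) (s (h) (m (s (h) (h)) (r)))) (m (m (h) (r)) (u (r) (h) (r))))  →  (s (s (m (h) (r)) (s (h) (m (s (h) (h)) (r)))) (m (m (h) (r)) (u (r) (h) (r))))
4. (s (s (m (h) (r)) (s (h) (m (s (h) (h)) (r)))) (m (m (h) (r)) (u (r) (h) (r))))  →  (s (s (m (h) (r)) (m (s (h) (h)) (r))) (m (m (h) (r)) (u (r) (h) (r))))
5. (s (s (m (h) (r)) (m (s (h) (h)) (r))) (m (m (h) (r)) (u (r) (h) (r))))  →  (s (s (m (h) (r)) (m (h) (r))) (m (m (h) (r)) (u (r) (h) (r))))

normal form = (s (s (m (h) (r)) (m (h) (r))) (m (m (h) (r)) (u (r) (h) (r))))


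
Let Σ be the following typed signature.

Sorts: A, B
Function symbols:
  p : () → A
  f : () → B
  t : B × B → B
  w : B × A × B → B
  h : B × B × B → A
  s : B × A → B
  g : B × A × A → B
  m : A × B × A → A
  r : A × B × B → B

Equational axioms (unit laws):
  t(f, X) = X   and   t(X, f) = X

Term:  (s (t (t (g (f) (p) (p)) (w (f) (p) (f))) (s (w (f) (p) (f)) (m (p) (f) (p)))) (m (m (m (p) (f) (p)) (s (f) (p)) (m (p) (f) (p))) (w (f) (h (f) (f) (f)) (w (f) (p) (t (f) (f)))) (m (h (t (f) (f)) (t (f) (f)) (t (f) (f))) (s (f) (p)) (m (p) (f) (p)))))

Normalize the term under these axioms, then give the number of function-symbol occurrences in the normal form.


size = 55

1. (s (t (t (g (f) (p) (p)) (w (f) (p) (f))) (s (w (f) (p) (f)) (m (p) (f) (p)))) (m (m (m (p) (f) (p)) (s (f) (p)) (m (p) (f) (p))) (w (f) (h (f) (f) (f)) (w (f) (p) (t (f) (f)))) (m (h (t (f) (f)) (t (f) (f)) (t (f) (f))) (s (f) (p)) (m (p) (f) (p)))))  →  (s (t (t (g (f) (p) (p)) (w (f) (p) (f))) (s (w (f) (p) (f)) (m (p) (f) (p)))) (m (m (m (p) (f) (p)) (s (f) (p)) (m (p) (f) (p))) (w (f) (h (f) (f) (f)) (w (f) (p) (f))) (m (h (t (f) (f)) (t (f) (f)) (t (f) (f))) (s (f) (p)) (m (p) (f) (p)))))
2. (s (t (t (g (f) (p) (p)) (w (f) (p) (f))) (s (w (f) (p) (f)) (m (p) (f) (p)))) (m (m (m (p) (f) (p)) (s (f) (p)) (m (p) (f) (p))) (w (f) (h (f) (f) (f)) (w (f) (p) (f))) (m (h (t (f) (f)) (t (f) (f)) (t (f) (f))) (s (f) (p)) (m (p) (f) (p)))))  →  (s (t (t (g (f) (p) (p)) (w (f) (p) (f))) (s (w (f) (p) (f)) (m (p) (f) (p)))) (m (m (m (p) (f) (p)) (s (f) (p)) (m (p) (f) (p))) (w (f) (h (f) (f) (f)) (w (f) (p) (f))) (m (h (f) (t (f) (f)) (t (f) (f))) (s (f) (p)) (m (p) (f) (p)))))
3. (s (t (t (g (f) (p) (p)) (w (f) (p) (f))) (s (w (f) (p) (f)) (m (p) (f) (p)))) (m (m (m (p) (f) (p)) (s (f) (p)) (m (p) (f) (p))) (w (f) (h (f) (f) (f)) (w (f) (p) (f))) (m (h (f) (t (f) (f)) (t (f) (f))) (s (f) (p)) (m (p) (f) (p)))))  →  (s (t (t (g (f) (p) (p)) (w (f) (p) (f))) (s (w (f) (p) (f)) (m (p) (f) (p)))) (m (m (m (p) (f) (p)) (s (f) (p)) (m (p) (f) (p))) (w (f) (h (f) (f) (f)) (w (f) (p) (f))) (m (h (f) (f) (t (f) (f))) (s (f) (p)) (m (p) (f) (p)))))
4. (s (t (t (g (f) (p) (p)) (w (f) (p) (f))) (s (w (f) (p) (f)) (m (p) (f) (p)))) (m (m (m (p) (f) (p)) (s (f) (p)) (m (p) (f) (p))) (w (f) (h (f) (f) (f)) (w (f) (p) (f))) (m (h (f) (f) (t (f) (f))) (s (f) (p)) (m (p) (f) (p)))))  →  (s (t (t (g (f) (p) (p)) (w (f) (p) (f))) (s (w (f) (p) (f)) (m (p) (f) (p)))) (m (m (m (p) (f) (p)) (s (f) (p)) (m (p) (f) (p))) (w (f) (h (f) (f) (f)) (w (f) (p) (f))) (m (h (f) (f) (f)) (s (f) (p)) (m (p) (f) (p)))))
normal form: (s (t (t (g (f) (p) (p)) (w (f) (p) (f))) (s (w (f) (p) (f)) (m (p) (f) (p)))) (m (m (m (p) (f) (p)) (s (f) (p)) (m (p) (f) (p))) (w (f) (h (f) (f) (f)) (w (f) (p) (f))) (m (h (f) (f) (f)) (s (f) (p)) (m (p) (f) (p)))))
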